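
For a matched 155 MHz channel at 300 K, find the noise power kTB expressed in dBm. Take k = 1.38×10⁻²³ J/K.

−91.9 dBm

P_n = kTB = 1.38×10⁻²³ × 300 × 1.55×10⁸ = 6.42×10⁻¹³ W
In dBm: 10 log₁₀(6.42×10⁻¹³ / 10⁻³) = −91.9 dBm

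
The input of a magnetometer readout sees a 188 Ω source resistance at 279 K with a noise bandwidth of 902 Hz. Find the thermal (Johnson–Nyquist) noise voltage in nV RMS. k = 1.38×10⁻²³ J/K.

V_n = √(4kTRB)
4kTRB = 4 × 1.38×10⁻²³ × 279 × 1.88×10² × 9.02×10² = 2.61×10⁻¹⁵ V²
V_n = √(2.61×10⁻¹⁵) = 5.11×10⁻⁸ V = 51.1 nV

51.1 nV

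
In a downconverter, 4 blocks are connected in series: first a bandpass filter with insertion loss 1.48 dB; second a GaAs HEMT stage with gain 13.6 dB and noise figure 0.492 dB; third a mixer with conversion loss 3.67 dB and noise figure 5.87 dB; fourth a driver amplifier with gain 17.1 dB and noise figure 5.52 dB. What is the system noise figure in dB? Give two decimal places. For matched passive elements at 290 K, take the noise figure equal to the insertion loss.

3.26 dB

Convert to linear (a loss of L dB is a gain of −L dB): F_i = 10^(NF_i/10), G_i = 10^(G_i,dB/10)
  Stage 1: F_1 = 10^(1.48/10) = 1.406, G_1 = 10^(−1.48/10) = 0.7112
  Stage 2: F_2 = 10^(0.492/10) = 1.120, G_2 = 10^(13.6/10) = 22.91
  Stage 3: F_3 = 10^(5.87/10) = 3.864, G_3 = 10^(−3.67/10) = 0.4295
  Stage 4: F_4 = 10^(5.52/10) = 3.565, G_4 = 10^(17.1/10) = 51.29
Friis cascade:
  F = 1.406 + (1.120 − 1)/0.7112 + (3.864 − 1)/16.29 + (3.565 − 1)/6.998 = 2.117
NF = 10 log₁₀(2.117) = 3.26 dB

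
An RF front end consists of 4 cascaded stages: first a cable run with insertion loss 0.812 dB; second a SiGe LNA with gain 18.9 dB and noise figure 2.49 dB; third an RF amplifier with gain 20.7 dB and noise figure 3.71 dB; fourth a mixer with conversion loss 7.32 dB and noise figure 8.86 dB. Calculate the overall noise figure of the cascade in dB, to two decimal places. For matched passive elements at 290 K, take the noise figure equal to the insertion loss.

Convert to linear (a loss of L dB is a gain of −L dB): F_i = 10^(NF_i/10), G_i = 10^(G_i,dB/10)
  Stage 1: F_1 = 10^(0.812/10) = 1.206, G_1 = 10^(−0.812/10) = 0.8295
  Stage 2: F_2 = 10^(2.49/10) = 1.774, G_2 = 10^(18.9/10) = 77.62
  Stage 3: F_3 = 10^(3.71/10) = 2.350, G_3 = 10^(20.7/10) = 117.5
  Stage 4: F_4 = 10^(8.86/10) = 7.691, G_4 = 10^(−7.32/10) = 0.1854
Friis cascade:
  F = 1.206 + (1.774 − 1)/0.8295 + (2.350 − 1)/64.39 + (7.691 − 1)/7565 = 2.161
NF = 10 log₁₀(2.161) = 3.35 dB

3.35 dB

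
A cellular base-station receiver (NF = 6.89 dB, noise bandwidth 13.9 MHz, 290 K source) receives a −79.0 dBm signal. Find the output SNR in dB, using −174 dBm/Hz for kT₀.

16.7 dB

Noise floor: N = −174 + 10 log₁₀(B) + NF
10 log₁₀(1.39×10⁷) = 71.43 dB
N = −174 + 71.43 + 6.89 = −95.68 dBm
SNR = P_sig − N = −79.0 − (−95.68) = 16.68 dB → 16.7 dB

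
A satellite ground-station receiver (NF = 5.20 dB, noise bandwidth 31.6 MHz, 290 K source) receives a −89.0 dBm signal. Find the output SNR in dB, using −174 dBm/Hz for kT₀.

Noise floor: N = −174 + 10 log₁₀(B) + NF
10 log₁₀(3.16×10⁷) = 75 dB
N = −174 + 75 + 5.20 = −93.80 dBm
SNR = P_sig − N = −89.0 − (−93.80) = 4.80 dB → 4.8 dB

4.8 dB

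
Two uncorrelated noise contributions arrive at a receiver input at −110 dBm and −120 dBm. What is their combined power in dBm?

Convert to linear, add, convert back:
P₁ = 1.00×10⁻¹⁴ W, P₂ = 1.00×10⁻¹⁵ W
P_tot = 1.10×10⁻¹⁴ W → 10 log₁₀(P_tot / 10⁻³) = −109.6 dBm

−109.6 dBm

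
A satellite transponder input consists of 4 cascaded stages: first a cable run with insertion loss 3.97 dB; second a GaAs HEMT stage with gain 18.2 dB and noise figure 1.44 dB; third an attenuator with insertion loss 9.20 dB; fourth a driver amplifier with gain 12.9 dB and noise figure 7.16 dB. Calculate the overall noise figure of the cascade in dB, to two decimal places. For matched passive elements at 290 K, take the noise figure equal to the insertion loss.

7.05 dB

Convert to linear (a loss of L dB is a gain of −L dB): F_i = 10^(NF_i/10), G_i = 10^(G_i,dB/10)
  Stage 1: F_1 = 10^(3.97/10) = 2.495, G_1 = 10^(−3.97/10) = 0.4009
  Stage 2: F_2 = 10^(1.44/10) = 1.393, G_2 = 10^(18.2/10) = 66.07
  Stage 3: F_3 = 10^(9.20/10) = 8.318, G_3 = 10^(−9.20/10) = 0.1202
  Stage 4: F_4 = 10^(7.16/10) = 5.200, G_4 = 10^(12.9/10) = 19.50
Friis cascade:
  F = 2.495 + (1.393 − 1)/0.4009 + (8.318 − 1)/26.49 + (5.200 − 1)/3.184 = 5.071
NF = 10 log₁₀(5.071) = 7.05 dB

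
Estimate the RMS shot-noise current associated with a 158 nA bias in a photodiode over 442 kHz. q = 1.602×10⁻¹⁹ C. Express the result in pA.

150 pA

I_n = √(2qI·B)
2qI·B = 2 × 1.602×10⁻¹⁹ × 1.58×10⁻⁷ × 4.42×10⁵ = 2.24×10⁻²⁰ A²
I_n = √(2.24×10⁻²⁰) = 1.50×10⁻¹⁰ A = 150 pA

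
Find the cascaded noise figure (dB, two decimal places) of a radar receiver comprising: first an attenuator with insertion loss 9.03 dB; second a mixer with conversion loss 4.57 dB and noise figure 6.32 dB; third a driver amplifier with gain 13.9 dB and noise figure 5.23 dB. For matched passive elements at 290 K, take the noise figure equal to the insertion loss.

Convert to linear (a loss of L dB is a gain of −L dB): F_i = 10^(NF_i/10), G_i = 10^(G_i,dB/10)
  Stage 1: F_1 = 10^(9.03/10) = 7.998, G_1 = 10^(−9.03/10) = 0.1250
  Stage 2: F_2 = 10^(6.32/10) = 4.285, G_2 = 10^(−4.57/10) = 0.3491
  Stage 3: F_3 = 10^(5.23/10) = 3.334, G_3 = 10^(13.9/10) = 24.55
Friis cascade:
  F = 7.998 + (4.285 − 1)/0.1250 + (3.334 − 1)/0.04365 = 87.75
NF = 10 log₁₀(87.75) = 19.43 dB

19.43 dB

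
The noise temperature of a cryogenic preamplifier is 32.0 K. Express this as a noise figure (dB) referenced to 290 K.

0.455 dB

F = 1 + T_e/T₀ = 1 + 32.0/290 = 1.11034
NF = 10 log₁₀(1.11034) = 0.455 dB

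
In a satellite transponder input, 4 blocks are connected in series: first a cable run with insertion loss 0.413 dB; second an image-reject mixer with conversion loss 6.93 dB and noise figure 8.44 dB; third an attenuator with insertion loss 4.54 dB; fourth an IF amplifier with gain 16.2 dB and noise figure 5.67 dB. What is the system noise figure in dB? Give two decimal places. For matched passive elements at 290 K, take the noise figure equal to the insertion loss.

17.72 dB

Convert to linear (a loss of L dB is a gain of −L dB): F_i = 10^(NF_i/10), G_i = 10^(G_i,dB/10)
  Stage 1: F_1 = 10^(0.413/10) = 1.100, G_1 = 10^(−0.413/10) = 0.9093
  Stage 2: F_2 = 10^(8.44/10) = 6.982, G_2 = 10^(−6.93/10) = 0.2028
  Stage 3: F_3 = 10^(4.54/10) = 2.844, G_3 = 10^(−4.54/10) = 0.3516
  Stage 4: F_4 = 10^(5.67/10) = 3.690, G_4 = 10^(16.2/10) = 41.69
Friis cascade:
  F = 1.100 + (6.982 − 1)/0.9093 + (2.844 − 1)/0.1844 + (3.690 − 1)/0.06482 = 59.18
NF = 10 log₁₀(59.18) = 17.72 dB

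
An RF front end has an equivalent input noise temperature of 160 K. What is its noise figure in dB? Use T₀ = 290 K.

F = 1 + T_e/T₀ = 1 + 160/290 = 1.55172
NF = 10 log₁₀(1.55172) = 1.91 dB

1.91 dB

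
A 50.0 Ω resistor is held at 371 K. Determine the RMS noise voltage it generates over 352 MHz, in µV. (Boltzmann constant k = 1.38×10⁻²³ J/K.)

V_n = √(4kTRB)
4kTRB = 4 × 1.38×10⁻²³ × 371 × 5.00×10¹ × 3.52×10⁸ = 3.60×10⁻¹⁰ V²
V_n = √(3.60×10⁻¹⁰) = 1.90×10⁻⁵ V = 19.0 µV

19.0 µV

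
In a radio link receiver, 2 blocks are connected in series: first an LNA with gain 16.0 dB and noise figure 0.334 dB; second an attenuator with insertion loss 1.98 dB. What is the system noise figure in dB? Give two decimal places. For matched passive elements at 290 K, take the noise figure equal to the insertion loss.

Convert to linear (a loss of L dB is a gain of −L dB): F_i = 10^(NF_i/10), G_i = 10^(G_i,dB/10)
  Stage 1: F_1 = 10^(0.334/10) = 1.080, G_1 = 10^(16.0/10) = 39.81
  Stage 2: F_2 = 10^(1.98/10) = 1.578, G_2 = 10^(−1.98/10) = 0.6339
Friis cascade:
  F = 1.080 + (1.578 − 1)/39.81 = 1.094
NF = 10 log₁₀(1.094) = 0.39 dB

0.39 dB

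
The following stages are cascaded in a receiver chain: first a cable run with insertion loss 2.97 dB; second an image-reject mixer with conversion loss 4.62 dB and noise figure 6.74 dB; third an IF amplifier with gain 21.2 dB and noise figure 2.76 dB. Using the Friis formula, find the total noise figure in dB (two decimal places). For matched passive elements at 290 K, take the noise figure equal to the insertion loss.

11.60 dB

Convert to linear (a loss of L dB is a gain of −L dB): F_i = 10^(NF_i/10), G_i = 10^(G_i,dB/10)
  Stage 1: F_1 = 10^(2.97/10) = 1.982, G_1 = 10^(−2.97/10) = 0.5047
  Stage 2: F_2 = 10^(6.74/10) = 4.721, G_2 = 10^(−4.62/10) = 0.3451
  Stage 3: F_3 = 10^(2.76/10) = 1.888, G_3 = 10^(21.2/10) = 131.8
Friis cascade:
  F = 1.982 + (4.721 − 1)/0.5047 + (1.888 − 1)/0.1742 = 14.45
NF = 10 log₁₀(14.45) = 11.60 dB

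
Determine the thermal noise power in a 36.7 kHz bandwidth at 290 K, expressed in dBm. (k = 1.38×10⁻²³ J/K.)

P_n = kTB = 1.38×10⁻²³ × 290 × 3.67×10⁴ = 1.47×10⁻¹⁶ W
In dBm: 10 log₁₀(1.47×10⁻¹⁶ / 10⁻³) = −128.3 dBm

−128.3 dBm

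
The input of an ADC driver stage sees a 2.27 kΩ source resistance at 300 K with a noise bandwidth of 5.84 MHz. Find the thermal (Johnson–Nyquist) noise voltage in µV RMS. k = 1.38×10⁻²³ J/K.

V_n = √(4kTRB)
4kTRB = 4 × 1.38×10⁻²³ × 300 × 2.27×10³ × 5.84×10⁶ = 2.20×10⁻¹⁰ V²
V_n = √(2.20×10⁻¹⁰) = 1.48×10⁻⁵ V = 14.8 µV

14.8 µV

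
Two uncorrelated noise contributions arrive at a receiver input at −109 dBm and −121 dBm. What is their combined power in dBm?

Convert to linear, add, convert back:
P₁ = 1.26×10⁻¹⁴ W, P₂ = 7.94×10⁻¹⁶ W
P_tot = 1.34×10⁻¹⁴ W → 10 log₁₀(P_tot / 10⁻³) = −108.7 dBm

−108.7 dBm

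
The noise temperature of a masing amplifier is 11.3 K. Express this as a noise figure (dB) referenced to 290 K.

0.166 dB

F = 1 + T_e/T₀ = 1 + 11.3/290 = 1.03897
NF = 10 log₁₀(1.03897) = 0.166 dB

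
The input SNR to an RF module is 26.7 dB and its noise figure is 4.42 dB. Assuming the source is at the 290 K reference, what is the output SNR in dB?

22.28 dB

By definition F = SNR_in/SNR_out, so in dB: SNR_out = SNR_in − NF
SNR_out = 26.7 − 4.42 = 22.28 dB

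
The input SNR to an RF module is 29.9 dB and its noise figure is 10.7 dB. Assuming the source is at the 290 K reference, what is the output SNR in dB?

19.2 dB

By definition F = SNR_in/SNR_out, so in dB: SNR_out = SNR_in − NF
SNR_out = 29.9 − 10.7 = 19.2 dB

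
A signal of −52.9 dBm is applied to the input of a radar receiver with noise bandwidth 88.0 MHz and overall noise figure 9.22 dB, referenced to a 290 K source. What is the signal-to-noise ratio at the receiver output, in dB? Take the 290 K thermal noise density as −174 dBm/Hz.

32.4 dB

Noise floor: N = −174 + 10 log₁₀(B) + NF
10 log₁₀(8.80×10⁷) = 79.44 dB
N = −174 + 79.44 + 9.22 = −85.34 dBm
SNR = P_sig − N = −52.9 − (−85.34) = 32.44 dB → 32.4 dB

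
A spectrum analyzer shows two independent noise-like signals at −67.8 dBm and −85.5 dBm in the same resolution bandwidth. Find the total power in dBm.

Convert to linear, add, convert back:
P₁ = 1.66×10⁻¹⁰ W, P₂ = 2.82×10⁻¹² W
P_tot = 1.69×10⁻¹⁰ W → 10 log₁₀(P_tot / 10⁻³) = −67.7 dBm

−67.7 dBm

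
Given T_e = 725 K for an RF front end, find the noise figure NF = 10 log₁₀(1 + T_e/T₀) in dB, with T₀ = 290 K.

F = 1 + T_e/T₀ = 1 + 725/290 = 3.5
NF = 10 log₁₀(3.5) = 5.44 dB

5.44 dB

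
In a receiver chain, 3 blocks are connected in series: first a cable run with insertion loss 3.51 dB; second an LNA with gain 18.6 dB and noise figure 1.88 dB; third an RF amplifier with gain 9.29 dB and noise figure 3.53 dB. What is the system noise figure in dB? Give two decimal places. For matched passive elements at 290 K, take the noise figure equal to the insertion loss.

Convert to linear (a loss of L dB is a gain of −L dB): F_i = 10^(NF_i/10), G_i = 10^(G_i,dB/10)
  Stage 1: F_1 = 10^(3.51/10) = 2.244, G_1 = 10^(−3.51/10) = 0.4457
  Stage 2: F_2 = 10^(1.88/10) = 1.542, G_2 = 10^(18.6/10) = 72.44
  Stage 3: F_3 = 10^(3.53/10) = 2.254, G_3 = 10^(9.29/10) = 8.492
Friis cascade:
  F = 2.244 + (1.542 − 1)/0.4457 + (2.254 − 1)/32.28 = 3.498
NF = 10 log₁₀(3.498) = 5.44 dB

5.44 dB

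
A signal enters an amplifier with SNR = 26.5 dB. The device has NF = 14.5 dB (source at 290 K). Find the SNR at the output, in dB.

By definition F = SNR_in/SNR_out, so in dB: SNR_out = SNR_in − NF
SNR_out = 26.5 − 14.5 = 12.0 dB

12.0 dB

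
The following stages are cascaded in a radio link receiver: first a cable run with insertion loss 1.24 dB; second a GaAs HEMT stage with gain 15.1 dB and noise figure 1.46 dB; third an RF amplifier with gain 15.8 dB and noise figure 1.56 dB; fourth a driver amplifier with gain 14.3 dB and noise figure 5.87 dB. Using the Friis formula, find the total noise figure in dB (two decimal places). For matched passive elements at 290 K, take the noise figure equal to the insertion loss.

2.75 dB

Convert to linear (a loss of L dB is a gain of −L dB): F_i = 10^(NF_i/10), G_i = 10^(G_i,dB/10)
  Stage 1: F_1 = 10^(1.24/10) = 1.330, G_1 = 10^(−1.24/10) = 0.7516
  Stage 2: F_2 = 10^(1.46/10) = 1.400, G_2 = 10^(15.1/10) = 32.36
  Stage 3: F_3 = 10^(1.56/10) = 1.432, G_3 = 10^(15.8/10) = 38.02
  Stage 4: F_4 = 10^(5.87/10) = 3.864, G_4 = 10^(14.3/10) = 26.92
Friis cascade:
  F = 1.330 + (1.400 − 1)/0.7516 + (1.432 − 1)/24.32 + (3.864 − 1)/924.7 = 1.883
NF = 10 log₁₀(1.883) = 2.75 dB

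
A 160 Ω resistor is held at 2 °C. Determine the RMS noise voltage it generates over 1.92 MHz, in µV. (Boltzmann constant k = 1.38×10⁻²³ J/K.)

2.16 µV

T = 2 °C + 273.15 = 275.15 K
V_n = √(4kTRB)
4kTRB = 4 × 1.38×10⁻²³ × 275.15 × 1.60×10² × 1.92×10⁶ = 4.67×10⁻¹² V²
V_n = √(4.67×10⁻¹²) = 2.16×10⁻⁶ V = 2.16 µV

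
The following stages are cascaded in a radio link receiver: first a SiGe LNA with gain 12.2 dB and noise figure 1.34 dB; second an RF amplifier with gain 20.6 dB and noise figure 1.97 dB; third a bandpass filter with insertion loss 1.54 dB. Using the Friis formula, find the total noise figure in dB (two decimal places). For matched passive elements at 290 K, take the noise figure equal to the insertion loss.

Convert to linear (a loss of L dB is a gain of −L dB): F_i = 10^(NF_i/10), G_i = 10^(G_i,dB/10)
  Stage 1: F_1 = 10^(1.34/10) = 1.361, G_1 = 10^(12.2/10) = 16.60
  Stage 2: F_2 = 10^(1.97/10) = 1.574, G_2 = 10^(20.6/10) = 114.8
  Stage 3: F_3 = 10^(1.54/10) = 1.426, G_3 = 10^(−1.54/10) = 0.7015
Friis cascade:
  F = 1.361 + (1.574 − 1)/16.60 + (1.426 − 1)/1905 = 1.396
NF = 10 log₁₀(1.396) = 1.45 dB

1.45 dB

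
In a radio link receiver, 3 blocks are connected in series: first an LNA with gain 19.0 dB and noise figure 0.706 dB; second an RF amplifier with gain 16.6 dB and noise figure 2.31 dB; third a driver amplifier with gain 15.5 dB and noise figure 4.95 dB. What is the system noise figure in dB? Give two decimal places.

0.74 dB

Convert to linear (a loss of L dB is a gain of −L dB): F_i = 10^(NF_i/10), G_i = 10^(G_i,dB/10)
  Stage 1: F_1 = 10^(0.706/10) = 1.177, G_1 = 10^(19.0/10) = 79.43
  Stage 2: F_2 = 10^(2.31/10) = 1.702, G_2 = 10^(16.6/10) = 45.71
  Stage 3: F_3 = 10^(4.95/10) = 3.126, G_3 = 10^(15.5/10) = 35.48
Friis cascade:
  F = 1.177 + (1.702 − 1)/79.43 + (3.126 − 1)/3631 = 1.186
NF = 10 log₁₀(1.186) = 0.74 dB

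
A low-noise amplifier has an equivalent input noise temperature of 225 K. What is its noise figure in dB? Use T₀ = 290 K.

2.49 dB

F = 1 + T_e/T₀ = 1 + 225/290 = 1.77586
NF = 10 log₁₀(1.77586) = 2.49 dB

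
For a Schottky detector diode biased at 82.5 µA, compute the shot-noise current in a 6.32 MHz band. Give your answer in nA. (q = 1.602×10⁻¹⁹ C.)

I_n = √(2qI·B)
2qI·B = 2 × 1.602×10⁻¹⁹ × 8.25×10⁻⁵ × 6.32×10⁶ = 1.67×10⁻¹⁶ A²
I_n = √(1.67×10⁻¹⁶) = 1.29×10⁻⁸ A = 12.9 nA

12.9 nA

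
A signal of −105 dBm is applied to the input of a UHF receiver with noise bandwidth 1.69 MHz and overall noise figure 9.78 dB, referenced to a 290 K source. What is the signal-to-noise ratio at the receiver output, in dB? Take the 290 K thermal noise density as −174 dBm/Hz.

Noise floor: N = −174 + 10 log₁₀(B) + NF
10 log₁₀(1.69×10⁶) = 62.28 dB
N = −174 + 62.28 + 9.78 = −101.94 dBm
SNR = P_sig − N = −105 − (−101.94) = −3.06 dB → −3.1 dB

−3.1 dB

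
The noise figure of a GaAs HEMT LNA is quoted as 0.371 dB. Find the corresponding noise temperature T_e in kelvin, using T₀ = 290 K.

25.9 K

F = 10^(0.371/10) = 1.08918
T_e = (F − 1)·T₀ = (1.08918 − 1) × 290 = 25.9 K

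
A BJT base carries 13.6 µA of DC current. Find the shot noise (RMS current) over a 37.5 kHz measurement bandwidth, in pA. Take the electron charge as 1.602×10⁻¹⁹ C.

404 pA

I_n = √(2qI·B)
2qI·B = 2 × 1.602×10⁻¹⁹ × 1.36×10⁻⁵ × 3.75×10⁴ = 1.63×10⁻¹⁹ A²
I_n = √(1.63×10⁻¹⁹) = 4.04×10⁻¹⁰ A = 404 pA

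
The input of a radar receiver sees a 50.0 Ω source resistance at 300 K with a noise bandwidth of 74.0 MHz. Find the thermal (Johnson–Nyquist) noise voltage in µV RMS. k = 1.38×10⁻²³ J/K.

7.83 µV

V_n = √(4kTRB)
4kTRB = 4 × 1.38×10⁻²³ × 300 × 5.00×10¹ × 7.40×10⁷ = 6.13×10⁻¹¹ V²
V_n = √(6.13×10⁻¹¹) = 7.83×10⁻⁶ V = 7.83 µV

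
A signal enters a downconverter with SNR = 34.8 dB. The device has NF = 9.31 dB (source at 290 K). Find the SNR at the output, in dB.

By definition F = SNR_in/SNR_out, so in dB: SNR_out = SNR_in − NF
SNR_out = 34.8 − 9.31 = 25.49 dB

25.49 dB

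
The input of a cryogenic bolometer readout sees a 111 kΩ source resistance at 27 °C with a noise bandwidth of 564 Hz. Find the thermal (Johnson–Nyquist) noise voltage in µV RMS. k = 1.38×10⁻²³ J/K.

1.02 µV

T = 27 °C + 273.15 = 300.15 K
V_n = √(4kTRB)
4kTRB = 4 × 1.38×10⁻²³ × 300.15 × 1.11×10⁵ × 5.64×10² = 1.04×10⁻¹² V²
V_n = √(1.04×10⁻¹²) = 1.02×10⁻⁶ V = 1.02 µV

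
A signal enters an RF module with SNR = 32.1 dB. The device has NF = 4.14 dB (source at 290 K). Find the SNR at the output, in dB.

By definition F = SNR_in/SNR_out, so in dB: SNR_out = SNR_in − NF
SNR_out = 32.1 − 4.14 = 27.96 dB

27.96 dB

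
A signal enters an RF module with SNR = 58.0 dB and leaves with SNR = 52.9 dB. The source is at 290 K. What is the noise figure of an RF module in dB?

5.1 dB

NF (dB) = SNR_in(dB) − SNR_out(dB) when the source is at T₀
NF = 58.0 − 52.9 = 5.1 dB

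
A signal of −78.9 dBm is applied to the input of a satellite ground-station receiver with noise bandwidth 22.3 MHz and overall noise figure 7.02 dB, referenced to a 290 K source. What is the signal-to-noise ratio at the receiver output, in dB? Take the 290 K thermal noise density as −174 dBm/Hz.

Noise floor: N = −174 + 10 log₁₀(B) + NF
10 log₁₀(2.23×10⁷) = 73.48 dB
N = −174 + 73.48 + 7.02 = −93.50 dBm
SNR = P_sig − N = −78.9 − (−93.50) = 14.60 dB → 14.6 dB

14.6 dB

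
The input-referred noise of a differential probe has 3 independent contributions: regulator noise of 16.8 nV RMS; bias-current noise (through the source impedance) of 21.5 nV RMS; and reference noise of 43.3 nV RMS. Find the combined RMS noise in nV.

51.2 nV

Uncorrelated sources add in power (mean-square): V_tot = √(ΣV_i²)
V_tot = √[(1.68×10⁻⁸)² + (2.15×10⁻⁸)² + (4.33×10⁻⁸)²] = 5.12×10⁻⁸ V = 51.2 nV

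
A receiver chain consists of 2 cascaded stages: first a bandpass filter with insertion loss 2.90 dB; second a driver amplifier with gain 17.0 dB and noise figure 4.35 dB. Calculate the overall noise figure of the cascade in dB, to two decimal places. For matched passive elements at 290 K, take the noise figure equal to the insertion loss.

Convert to linear (a loss of L dB is a gain of −L dB): F_i = 10^(NF_i/10), G_i = 10^(G_i,dB/10)
  Stage 1: F_1 = 10^(2.90/10) = 1.950, G_1 = 10^(−2.90/10) = 0.5129
  Stage 2: F_2 = 10^(4.35/10) = 2.723, G_2 = 10^(17.0/10) = 50.12
Friis cascade:
  F = 1.950 + (2.723 − 1)/0.5129 = 5.309
NF = 10 log₁₀(5.309) = 7.25 dB

7.25 dB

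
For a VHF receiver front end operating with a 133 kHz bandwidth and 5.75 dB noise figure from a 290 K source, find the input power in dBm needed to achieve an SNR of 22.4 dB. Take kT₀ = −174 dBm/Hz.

−94.6 dBm

Sensitivity = −174 + 10 log₁₀(B) + NF + SNR_min
= −174 + 51.24 + 5.75 + 22.4
= −94.61 dBm → −94.6 dBm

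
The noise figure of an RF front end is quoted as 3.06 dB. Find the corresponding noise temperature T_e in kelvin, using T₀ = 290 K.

297 K

F = 10^(3.06/10) = 2.02302
T_e = (F − 1)·T₀ = (2.02302 − 1) × 290 = 297 K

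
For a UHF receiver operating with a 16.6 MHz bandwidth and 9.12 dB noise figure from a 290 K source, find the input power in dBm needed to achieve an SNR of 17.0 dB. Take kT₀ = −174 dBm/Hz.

−75.7 dBm

Sensitivity = −174 + 10 log₁₀(B) + NF + SNR_min
= −174 + 72.2 + 9.12 + 17.0
= −75.68 dBm → −75.7 dBm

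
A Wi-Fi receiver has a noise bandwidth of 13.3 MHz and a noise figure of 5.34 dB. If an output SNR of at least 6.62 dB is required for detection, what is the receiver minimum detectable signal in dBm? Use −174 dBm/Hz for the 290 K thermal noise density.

Sensitivity = −174 + 10 log₁₀(B) + NF + SNR_min
= −174 + 71.24 + 5.34 + 6.62
= −90.80 dBm → −90.8 dBm

−90.8 dBm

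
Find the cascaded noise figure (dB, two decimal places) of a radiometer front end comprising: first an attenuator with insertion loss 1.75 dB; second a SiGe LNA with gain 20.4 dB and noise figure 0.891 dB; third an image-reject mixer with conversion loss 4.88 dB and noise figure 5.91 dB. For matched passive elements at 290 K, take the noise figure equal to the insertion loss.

2.73 dB

Convert to linear (a loss of L dB is a gain of −L dB): F_i = 10^(NF_i/10), G_i = 10^(G_i,dB/10)
  Stage 1: F_1 = 10^(1.75/10) = 1.496, G_1 = 10^(−1.75/10) = 0.6683
  Stage 2: F_2 = 10^(0.891/10) = 1.228, G_2 = 10^(20.4/10) = 109.6
  Stage 3: F_3 = 10^(5.91/10) = 3.899, G_3 = 10^(−4.88/10) = 0.3251
Friis cascade:
  F = 1.496 + (1.228 − 1)/0.6683 + (3.899 − 1)/73.28 = 1.877
NF = 10 log₁₀(1.877) = 2.73 dB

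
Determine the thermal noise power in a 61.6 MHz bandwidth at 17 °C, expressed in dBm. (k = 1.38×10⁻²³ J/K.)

T = 17 °C + 273.15 = 290.15 K
P_n = kTB = 1.38×10⁻²³ × 290.15 × 6.16×10⁷ = 2.47×10⁻¹³ W
In dBm: 10 log₁₀(2.47×10⁻¹³ / 10⁻³) = −96.1 dBm

−96.1 dBm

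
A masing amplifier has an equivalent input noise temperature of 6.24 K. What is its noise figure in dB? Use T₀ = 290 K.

F = 1 + T_e/T₀ = 1 + 6.24/290 = 1.02152
NF = 10 log₁₀(1.02152) = 0.092 dB

0.092 dB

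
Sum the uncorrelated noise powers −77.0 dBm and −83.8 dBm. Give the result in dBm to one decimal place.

Convert to linear, add, convert back:
P₁ = 2.00×10⁻¹¹ W, P₂ = 4.17×10⁻¹² W
P_tot = 2.41×10⁻¹¹ W → 10 log₁₀(P_tot / 10⁻³) = −76.2 dBm

−76.2 dBm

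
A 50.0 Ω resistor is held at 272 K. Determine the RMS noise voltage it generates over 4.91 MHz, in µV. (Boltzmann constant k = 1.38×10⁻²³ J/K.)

V_n = √(4kTRB)
4kTRB = 4 × 1.38×10⁻²³ × 272 × 5.00×10¹ × 4.91×10⁶ = 3.69×10⁻¹² V²
V_n = √(3.69×10⁻¹²) = 1.92×10⁻⁶ V = 1.92 µV

1.92 µV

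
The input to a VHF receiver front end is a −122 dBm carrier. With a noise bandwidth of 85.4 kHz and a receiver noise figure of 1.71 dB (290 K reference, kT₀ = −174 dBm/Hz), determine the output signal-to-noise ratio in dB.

1.0 dB

Noise floor: N = −174 + 10 log₁₀(B) + NF
10 log₁₀(8.54×10⁴) = 49.31 dB
N = −174 + 49.31 + 1.71 = −122.98 dBm
SNR = P_sig − N = −122 − (−122.98) = 0.98 dB → 1.0 dB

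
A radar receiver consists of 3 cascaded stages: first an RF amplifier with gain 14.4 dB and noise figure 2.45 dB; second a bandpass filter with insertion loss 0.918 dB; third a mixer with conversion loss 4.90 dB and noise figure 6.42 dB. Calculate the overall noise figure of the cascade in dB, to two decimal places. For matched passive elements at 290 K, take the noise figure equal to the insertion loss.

Convert to linear (a loss of L dB is a gain of −L dB): F_i = 10^(NF_i/10), G_i = 10^(G_i,dB/10)
  Stage 1: F_1 = 10^(2.45/10) = 1.758, G_1 = 10^(14.4/10) = 27.54
  Stage 2: F_2 = 10^(0.918/10) = 1.235, G_2 = 10^(−0.918/10) = 0.8095
  Stage 3: F_3 = 10^(6.42/10) = 4.385, G_3 = 10^(−4.90/10) = 0.3236
Friis cascade:
  F = 1.758 + (1.235 − 1)/27.54 + (4.385 − 1)/22.29 = 1.918
NF = 10 log₁₀(1.918) = 2.83 dB

2.83 dB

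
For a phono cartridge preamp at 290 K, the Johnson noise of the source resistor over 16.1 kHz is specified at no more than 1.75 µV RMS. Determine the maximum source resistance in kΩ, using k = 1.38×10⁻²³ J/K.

Johnson–Nyquist: V_n = √(4kTRB) ⇒ R = V_n² / (4kTB)
4kTB = 4 × 1.38×10⁻²³ × 290 × 1.61×10⁴ = 2.58×10⁻¹⁶
R = (1.75×10⁻⁶)² / 2.58×10⁻¹⁶ = 1.19×10⁴ Ω = 11.9 kΩ

11.9 kΩ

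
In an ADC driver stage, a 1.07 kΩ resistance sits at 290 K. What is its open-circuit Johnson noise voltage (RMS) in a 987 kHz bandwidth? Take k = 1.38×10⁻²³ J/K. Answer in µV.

V_n = √(4kTRB)
4kTRB = 4 × 1.38×10⁻²³ × 290 × 1.07×10³ × 9.87×10⁵ = 1.69×10⁻¹¹ V²
V_n = √(1.69×10⁻¹¹) = 4.11×10⁻⁶ V = 4.11 µV

4.11 µV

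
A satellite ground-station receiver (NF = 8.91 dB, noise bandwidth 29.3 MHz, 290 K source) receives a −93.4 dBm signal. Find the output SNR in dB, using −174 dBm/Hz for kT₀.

−3.0 dB

Noise floor: N = −174 + 10 log₁₀(B) + NF
10 log₁₀(2.93×10⁷) = 74.67 dB
N = −174 + 74.67 + 8.91 = −90.42 dBm
SNR = P_sig − N = −93.4 − (−90.42) = −2.98 dB → −3.0 dB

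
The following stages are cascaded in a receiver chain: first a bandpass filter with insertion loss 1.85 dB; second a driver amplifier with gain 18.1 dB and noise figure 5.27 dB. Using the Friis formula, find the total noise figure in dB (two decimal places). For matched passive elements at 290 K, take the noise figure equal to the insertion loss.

Convert to linear (a loss of L dB is a gain of −L dB): F_i = 10^(NF_i/10), G_i = 10^(G_i,dB/10)
  Stage 1: F_1 = 10^(1.85/10) = 1.531, G_1 = 10^(−1.85/10) = 0.6531
  Stage 2: F_2 = 10^(5.27/10) = 3.365, G_2 = 10^(18.1/10) = 64.57
Friis cascade:
  F = 1.531 + (3.365 − 1)/0.6531 = 5.152
NF = 10 log₁₀(5.152) = 7.12 dB

7.12 dB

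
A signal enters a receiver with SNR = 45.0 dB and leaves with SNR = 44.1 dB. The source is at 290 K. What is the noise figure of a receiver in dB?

0.9 dB

NF (dB) = SNR_in(dB) − SNR_out(dB) when the source is at T₀
NF = 45.0 − 44.1 = 0.9 dB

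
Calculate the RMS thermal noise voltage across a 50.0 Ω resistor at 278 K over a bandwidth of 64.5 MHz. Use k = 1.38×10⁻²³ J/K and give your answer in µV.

V_n = √(4kTRB)
4kTRB = 4 × 1.38×10⁻²³ × 278 × 5.00×10¹ × 6.45×10⁷ = 4.95×10⁻¹¹ V²
V_n = √(4.95×10⁻¹¹) = 7.03×10⁻⁶ V = 7.03 µV

7.03 µV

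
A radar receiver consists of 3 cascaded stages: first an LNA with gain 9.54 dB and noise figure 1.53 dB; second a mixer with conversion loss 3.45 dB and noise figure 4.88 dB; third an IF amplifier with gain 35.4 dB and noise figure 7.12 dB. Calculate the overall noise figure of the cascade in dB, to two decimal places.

Convert to linear (a loss of L dB is a gain of −L dB): F_i = 10^(NF_i/10), G_i = 10^(G_i,dB/10)
  Stage 1: F_1 = 10^(1.53/10) = 1.422, G_1 = 10^(9.54/10) = 8.995
  Stage 2: F_2 = 10^(4.88/10) = 3.076, G_2 = 10^(−3.45/10) = 0.4519
  Stage 3: F_3 = 10^(7.12/10) = 5.152, G_3 = 10^(35.4/10) = 3467
Friis cascade:
  F = 1.422 + (3.076 − 1)/8.995 + (5.152 − 1)/4.064 = 2.675
NF = 10 log₁₀(2.675) = 4.27 dB

4.27 dB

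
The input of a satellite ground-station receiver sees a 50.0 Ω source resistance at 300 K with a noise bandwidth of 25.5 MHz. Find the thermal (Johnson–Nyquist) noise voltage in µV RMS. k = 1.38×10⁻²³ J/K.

4.59 µV

V_n = √(4kTRB)
4kTRB = 4 × 1.38×10⁻²³ × 300 × 5.00×10¹ × 2.55×10⁷ = 2.11×10⁻¹¹ V²
V_n = √(2.11×10⁻¹¹) = 4.59×10⁻⁶ V = 4.59 µV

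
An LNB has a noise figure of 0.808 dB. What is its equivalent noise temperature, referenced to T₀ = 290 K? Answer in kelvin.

59.3 K

F = 10^(0.808/10) = 1.20448
T_e = (F − 1)·T₀ = (1.20448 − 1) × 290 = 59.3 K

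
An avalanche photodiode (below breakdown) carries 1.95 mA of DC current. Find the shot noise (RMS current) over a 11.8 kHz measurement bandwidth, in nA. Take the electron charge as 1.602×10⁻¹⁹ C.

I_n = √(2qI·B)
2qI·B = 2 × 1.602×10⁻¹⁹ × 1.95×10⁻³ × 1.18×10⁴ = 7.37×10⁻¹⁸ A²
I_n = √(7.37×10⁻¹⁸) = 2.72×10⁻⁹ A = 2.72 nA

2.72 nA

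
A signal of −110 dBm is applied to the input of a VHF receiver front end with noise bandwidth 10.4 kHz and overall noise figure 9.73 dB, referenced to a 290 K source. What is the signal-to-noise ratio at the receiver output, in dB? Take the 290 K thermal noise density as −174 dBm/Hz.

Noise floor: N = −174 + 10 log₁₀(B) + NF
10 log₁₀(1.04×10⁴) = 40.17 dB
N = −174 + 40.17 + 9.73 = −124.10 dBm
SNR = P_sig − N = −110 − (−124.10) = 14.10 dB → 14.1 dB

14.1 dB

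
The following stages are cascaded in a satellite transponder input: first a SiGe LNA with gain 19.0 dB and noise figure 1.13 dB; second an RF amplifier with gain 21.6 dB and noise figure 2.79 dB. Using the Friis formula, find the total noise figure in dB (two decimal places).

Convert to linear (a loss of L dB is a gain of −L dB): F_i = 10^(NF_i/10), G_i = 10^(G_i,dB/10)
  Stage 1: F_1 = 10^(1.13/10) = 1.297, G_1 = 10^(19.0/10) = 79.43
  Stage 2: F_2 = 10^(2.79/10) = 1.901, G_2 = 10^(21.6/10) = 144.5
Friis cascade:
  F = 1.297 + (1.901 − 1)/79.43 = 1.309
NF = 10 log₁₀(1.309) = 1.17 dB

1.17 dB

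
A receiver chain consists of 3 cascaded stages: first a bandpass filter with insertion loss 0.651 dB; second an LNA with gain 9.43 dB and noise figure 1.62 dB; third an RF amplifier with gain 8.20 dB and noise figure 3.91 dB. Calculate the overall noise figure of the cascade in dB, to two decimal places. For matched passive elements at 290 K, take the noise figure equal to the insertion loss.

Convert to linear (a loss of L dB is a gain of −L dB): F_i = 10^(NF_i/10), G_i = 10^(G_i,dB/10)
  Stage 1: F_1 = 10^(0.651/10) = 1.162, G_1 = 10^(−0.651/10) = 0.8608
  Stage 2: F_2 = 10^(1.62/10) = 1.452, G_2 = 10^(9.43/10) = 8.770
  Stage 3: F_3 = 10^(3.91/10) = 2.460, G_3 = 10^(8.20/10) = 6.607
Friis cascade:
  F = 1.162 + (1.452 − 1)/0.8608 + (2.460 − 1)/7.549 = 1.880
NF = 10 log₁₀(1.880) = 2.74 dB

2.74 dB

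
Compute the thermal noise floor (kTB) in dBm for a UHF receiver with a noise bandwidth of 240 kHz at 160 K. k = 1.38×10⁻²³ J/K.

−122.8 dBm

P_n = kTB = 1.38×10⁻²³ × 160 × 2.40×10⁵ = 5.30×10⁻¹⁶ W
In dBm: 10 log₁₀(5.30×10⁻¹⁶ / 10⁻³) = −122.8 dBm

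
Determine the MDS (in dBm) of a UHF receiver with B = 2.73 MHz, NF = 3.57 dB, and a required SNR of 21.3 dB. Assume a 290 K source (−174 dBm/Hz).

Sensitivity = −174 + 10 log₁₀(B) + NF + SNR_min
= −174 + 64.36 + 3.57 + 21.3
= −84.77 dBm → −84.8 dBm

−84.8 dBm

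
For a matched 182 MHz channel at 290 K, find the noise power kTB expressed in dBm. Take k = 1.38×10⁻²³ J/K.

P_n = kTB = 1.38×10⁻²³ × 290 × 1.82×10⁸ = 7.28×10⁻¹³ W
In dBm: 10 log₁₀(7.28×10⁻¹³ / 10⁻³) = −91.4 dBm

−91.4 dBm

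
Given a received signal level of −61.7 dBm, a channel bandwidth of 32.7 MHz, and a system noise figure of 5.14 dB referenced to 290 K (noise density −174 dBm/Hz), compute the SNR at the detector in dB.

Noise floor: N = −174 + 10 log₁₀(B) + NF
10 log₁₀(3.27×10⁷) = 75.15 dB
N = −174 + 75.15 + 5.14 = −93.71 dBm
SNR = P_sig − N = −61.7 − (−93.71) = 32.01 dB → 32.0 dB

32.0 dB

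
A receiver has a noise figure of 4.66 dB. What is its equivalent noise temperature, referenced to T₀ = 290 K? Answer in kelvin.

F = 10^(4.66/10) = 2.92415
T_e = (F − 1)·T₀ = (2.92415 − 1) × 290 = 558 K

558 K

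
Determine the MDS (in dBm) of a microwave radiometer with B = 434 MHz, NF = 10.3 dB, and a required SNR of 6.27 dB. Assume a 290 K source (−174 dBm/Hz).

Sensitivity = −174 + 10 log₁₀(B) + NF + SNR_min
= −174 + 86.37 + 10.3 + 6.27
= −71.06 dBm → −71.1 dBm

−71.1 dBm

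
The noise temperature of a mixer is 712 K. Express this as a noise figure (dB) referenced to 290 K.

F = 1 + T_e/T₀ = 1 + 712/290 = 3.45517
NF = 10 log₁₀(3.45517) = 5.38 dB

5.38 dB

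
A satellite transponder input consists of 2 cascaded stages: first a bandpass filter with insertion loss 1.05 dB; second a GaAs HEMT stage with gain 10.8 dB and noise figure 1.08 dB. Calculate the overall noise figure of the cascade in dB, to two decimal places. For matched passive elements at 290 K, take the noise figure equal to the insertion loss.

Convert to linear (a loss of L dB is a gain of −L dB): F_i = 10^(NF_i/10), G_i = 10^(G_i,dB/10)
  Stage 1: F_1 = 10^(1.05/10) = 1.274, G_1 = 10^(−1.05/10) = 0.7852
  Stage 2: F_2 = 10^(1.08/10) = 1.282, G_2 = 10^(10.8/10) = 12.02
Friis cascade:
  F = 1.274 + (1.282 − 1)/0.7852 = 1.633
NF = 10 log₁₀(1.633) = 2.13 dB

2.13 dB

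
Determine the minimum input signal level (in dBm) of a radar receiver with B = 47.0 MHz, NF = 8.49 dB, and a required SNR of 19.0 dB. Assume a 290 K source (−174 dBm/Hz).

−69.8 dBm

Sensitivity = −174 + 10 log₁₀(B) + NF + SNR_min
= −174 + 76.72 + 8.49 + 19.0
= −69.79 dBm → −69.8 dBm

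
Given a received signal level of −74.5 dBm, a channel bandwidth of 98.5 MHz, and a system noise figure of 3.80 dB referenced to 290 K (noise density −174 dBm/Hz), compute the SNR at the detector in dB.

Noise floor: N = −174 + 10 log₁₀(B) + NF
10 log₁₀(9.85×10⁷) = 79.93 dB
N = −174 + 79.93 + 3.80 = −90.27 dBm
SNR = P_sig − N = −74.5 − (−90.27) = 15.77 dB → 15.8 dB

15.8 dB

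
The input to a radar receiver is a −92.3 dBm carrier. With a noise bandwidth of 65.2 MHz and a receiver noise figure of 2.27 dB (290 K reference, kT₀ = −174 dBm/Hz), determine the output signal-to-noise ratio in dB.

Noise floor: N = −174 + 10 log₁₀(B) + NF
10 log₁₀(6.52×10⁷) = 78.14 dB
N = −174 + 78.14 + 2.27 = −93.59 dBm
SNR = P_sig − N = −92.3 − (−93.59) = 1.29 dB → 1.3 dB

1.3 dB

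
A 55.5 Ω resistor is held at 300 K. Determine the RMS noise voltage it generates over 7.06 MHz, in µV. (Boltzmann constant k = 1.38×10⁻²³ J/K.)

V_n = √(4kTRB)
4kTRB = 4 × 1.38×10⁻²³ × 300 × 5.55×10¹ × 7.06×10⁶ = 6.49×10⁻¹² V²
V_n = √(6.49×10⁻¹²) = 2.55×10⁻⁶ V = 2.55 µV

2.55 µV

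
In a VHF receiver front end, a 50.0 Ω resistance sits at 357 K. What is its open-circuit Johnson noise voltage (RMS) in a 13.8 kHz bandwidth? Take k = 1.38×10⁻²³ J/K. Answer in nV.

V_n = √(4kTRB)
4kTRB = 4 × 1.38×10⁻²³ × 357 × 5.00×10¹ × 1.38×10⁴ = 1.36×10⁻¹⁴ V²
V_n = √(1.36×10⁻¹⁴) = 1.17×10⁻⁷ V = 117 nV

117 nV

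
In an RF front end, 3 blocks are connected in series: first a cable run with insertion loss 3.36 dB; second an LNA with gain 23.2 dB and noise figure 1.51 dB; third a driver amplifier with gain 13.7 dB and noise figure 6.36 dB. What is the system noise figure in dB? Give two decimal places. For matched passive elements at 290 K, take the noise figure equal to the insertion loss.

Convert to linear (a loss of L dB is a gain of −L dB): F_i = 10^(NF_i/10), G_i = 10^(G_i,dB/10)
  Stage 1: F_1 = 10^(3.36/10) = 2.168, G_1 = 10^(−3.36/10) = 0.4613
  Stage 2: F_2 = 10^(1.51/10) = 1.416, G_2 = 10^(23.2/10) = 208.9
  Stage 3: F_3 = 10^(6.36/10) = 4.325, G_3 = 10^(13.7/10) = 23.44
Friis cascade:
  F = 2.168 + (1.416 − 1)/0.4613 + (4.325 − 1)/96.38 = 3.104
NF = 10 log₁₀(3.104) = 4.92 dB

4.92 dB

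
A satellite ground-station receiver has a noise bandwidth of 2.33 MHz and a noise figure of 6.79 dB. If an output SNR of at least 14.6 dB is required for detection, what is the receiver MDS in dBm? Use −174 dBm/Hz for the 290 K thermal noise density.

−88.9 dBm

Sensitivity = −174 + 10 log₁₀(B) + NF + SNR_min
= −174 + 63.67 + 6.79 + 14.6
= −88.94 dBm → −88.9 dBm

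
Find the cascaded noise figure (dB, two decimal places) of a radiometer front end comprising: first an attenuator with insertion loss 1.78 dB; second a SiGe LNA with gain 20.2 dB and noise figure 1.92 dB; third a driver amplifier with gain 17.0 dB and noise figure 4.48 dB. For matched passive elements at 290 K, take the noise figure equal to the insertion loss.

Convert to linear (a loss of L dB is a gain of −L dB): F_i = 10^(NF_i/10), G_i = 10^(G_i,dB/10)
  Stage 1: F_1 = 10^(1.78/10) = 1.507, G_1 = 10^(−1.78/10) = 0.6637
  Stage 2: F_2 = 10^(1.92/10) = 1.556, G_2 = 10^(20.2/10) = 104.7
  Stage 3: F_3 = 10^(4.48/10) = 2.805, G_3 = 10^(17.0/10) = 50.12
Friis cascade:
  F = 1.507 + (1.556 − 1)/0.6637 + (2.805 − 1)/69.50 = 2.370
NF = 10 log₁₀(2.370) = 3.75 dB

3.75 dB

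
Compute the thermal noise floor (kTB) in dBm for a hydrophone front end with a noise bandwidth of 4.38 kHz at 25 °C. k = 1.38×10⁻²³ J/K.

−137.4 dBm

T = 25 °C + 273.15 = 298.15 K
P_n = kTB = 1.38×10⁻²³ × 298.15 × 4.38×10³ = 1.80×10⁻¹⁷ W
In dBm: 10 log₁₀(1.80×10⁻¹⁷ / 10⁻³) = −137.4 dBm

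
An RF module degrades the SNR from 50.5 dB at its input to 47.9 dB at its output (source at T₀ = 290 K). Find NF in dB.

2.6 dB

NF (dB) = SNR_in(dB) − SNR_out(dB) when the source is at T₀
NF = 50.5 − 47.9 = 2.6 dB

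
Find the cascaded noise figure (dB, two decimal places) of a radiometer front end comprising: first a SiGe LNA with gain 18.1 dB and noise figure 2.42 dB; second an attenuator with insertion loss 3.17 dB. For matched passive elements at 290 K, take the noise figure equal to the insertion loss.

Convert to linear (a loss of L dB is a gain of −L dB): F_i = 10^(NF_i/10), G_i = 10^(G_i,dB/10)
  Stage 1: F_1 = 10^(2.42/10) = 1.746, G_1 = 10^(18.1/10) = 64.57
  Stage 2: F_2 = 10^(3.17/10) = 2.075, G_2 = 10^(−3.17/10) = 0.4819
Friis cascade:
  F = 1.746 + (2.075 − 1)/64.57 = 1.762
NF = 10 log₁₀(1.762) = 2.46 dB

2.46 dB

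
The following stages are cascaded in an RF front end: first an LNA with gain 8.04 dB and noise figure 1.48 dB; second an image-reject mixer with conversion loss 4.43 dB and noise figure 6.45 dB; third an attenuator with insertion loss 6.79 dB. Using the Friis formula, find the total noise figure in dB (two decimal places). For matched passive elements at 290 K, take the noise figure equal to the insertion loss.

5.55 dB

Convert to linear (a loss of L dB is a gain of −L dB): F_i = 10^(NF_i/10), G_i = 10^(G_i,dB/10)
  Stage 1: F_1 = 10^(1.48/10) = 1.406, G_1 = 10^(8.04/10) = 6.368
  Stage 2: F_2 = 10^(6.45/10) = 4.416, G_2 = 10^(−4.43/10) = 0.3606
  Stage 3: F_3 = 10^(6.79/10) = 4.775, G_3 = 10^(−6.79/10) = 0.2094
Friis cascade:
  F = 1.406 + (4.416 − 1)/6.368 + (4.775 − 1)/2.296 = 3.587
NF = 10 log₁₀(3.587) = 5.55 dB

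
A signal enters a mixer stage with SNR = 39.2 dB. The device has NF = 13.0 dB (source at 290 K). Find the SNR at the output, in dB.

By definition F = SNR_in/SNR_out, so in dB: SNR_out = SNR_in − NF
SNR_out = 39.2 − 13.0 = 26.2 dB

26.2 dB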